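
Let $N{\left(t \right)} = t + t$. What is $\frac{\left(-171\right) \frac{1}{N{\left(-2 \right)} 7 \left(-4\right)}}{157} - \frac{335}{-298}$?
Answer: $\frac{2919841}{2620016} \approx 1.1144$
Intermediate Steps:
$N{\left(t \right)} = 2 t$
$\frac{\left(-171\right) \frac{1}{N{\left(-2 \right)} 7 \left(-4\right)}}{157} - \frac{335}{-298} = \frac{\left(-171\right) \frac{1}{2 \left(-2\right) 7 \left(-4\right)}}{157} - \frac{335}{-298} = - \frac{171}{\left(-4\right) 7 \left(-4\right)} \frac{1}{157} - - \frac{335}{298} = - \frac{171}{\left(-28\right) \left(-4\right)} \frac{1}{157} + \frac{335}{298} = - \frac{171}{112} \cdot \frac{1}{157} + \frac{335}{298} = \left(-171\right) \frac{1}{112} \cdot \frac{1}{157} + \frac{335}{298} = \left(- \frac{171}{112}\right) \frac{1}{157} + \frac{335}{298} = - \frac{171}{17584} + \frac{335}{298} = \frac{2919841}{2620016}$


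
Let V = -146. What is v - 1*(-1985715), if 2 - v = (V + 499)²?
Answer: 1861108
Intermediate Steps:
v = -124607 (v = 2 - (-146 + 499)² = 2 - 1*353² = 2 - 1*124609 = 2 - 124609 = -124607)
v - 1*(-1985715) = -124607 - 1*(-1985715) = -124607 + 1985715 = 1861108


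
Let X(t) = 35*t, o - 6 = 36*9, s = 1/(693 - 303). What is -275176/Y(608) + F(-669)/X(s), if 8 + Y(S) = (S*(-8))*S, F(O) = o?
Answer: 9515417879/2587655 ≈ 3677.2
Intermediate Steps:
s = 1/390 ≈ 0.0025641
o = 330 (o = 6 + 36*9 = 6 + 324 = 330)
F(O) = 330
Y(S) = -8 - 8*S² (Y(S) = -8 + (S*(-8))*S = -8 + (-8*S)*S = -8 - 8*S²)
-275176/Y(608) + F(-669)/X(s) = -275176/(-8 - 8*608²) + 330/((35*(1/390))) = -275176/(-8 - 8*369664) + 330/(7/78) = -275176/(-8 - 2957312) + 330*(78/7) = -275176/(-2957320) + 25740/7 = -275176*(-1/2957320) + 25740/7 = 34397/369665 + 25740/7 = 9515417879/2587655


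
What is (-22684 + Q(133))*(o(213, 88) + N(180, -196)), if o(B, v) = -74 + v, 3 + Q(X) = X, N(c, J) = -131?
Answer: 2638818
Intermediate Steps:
Q(X) = -3 + X
(-22684 + Q(133))*(o(213, 88) + N(180, -196)) = (-22684 + (-3 + 133))*((-74 + 88) - 131) = (-22684 + 130)*(14 - 131) = -22554*(-117) = 2638818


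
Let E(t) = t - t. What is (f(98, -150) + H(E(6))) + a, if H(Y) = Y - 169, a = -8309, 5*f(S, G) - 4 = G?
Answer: -42536/5 ≈ -8507.2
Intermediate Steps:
f(S, G) = ⅘ + G/5
E(t) = 0
H(Y) = -169 + Y
(f(98, -150) + H(E(6))) + a = ((⅘ + (⅕)*(-150)) + (-169 + 0)) - 8309 = ((⅘ - 30) - 169) - 8309 = (-146/5 - 169) - 8309 = -991/5 - 8309 = -42536/5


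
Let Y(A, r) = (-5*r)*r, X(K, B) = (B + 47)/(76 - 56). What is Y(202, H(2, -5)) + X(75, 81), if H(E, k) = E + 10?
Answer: -3568/5 ≈ -713.60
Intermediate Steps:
X(K, B) = 47/20 + B/20 (X(K, B) = (47 + B)/20 = (47 + B)*(1/20) = 47/20 + B/20)
H(E, k) = 10 + E
Y(A, r) = -5*r²
Y(202, H(2, -5)) + X(75, 81) = -5*(10 + 2)² + (47/20 + (1/20)*81) = -5*12² + (47/20 + 81/20) = -5*144 + 32/5 = -720 + 32/5 = -3568/5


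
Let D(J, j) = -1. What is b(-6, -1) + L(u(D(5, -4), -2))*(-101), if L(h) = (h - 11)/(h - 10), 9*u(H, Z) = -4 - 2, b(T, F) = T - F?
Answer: -3695/32 ≈ -115.47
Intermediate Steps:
u(H, Z) = -⅔ (u(H, Z) = (-4 - 2)/9 = (⅑)*(-6) = -⅔)
L(h) = (-11 + h)/(-10 + h)
b(-6, -1) + L(u(D(5, -4), -2))*(-101) = (-6 - 1*(-1)) + ((-11 - ⅔)/(-10 - ⅔))*(-101) = (-6 + 1) + (-35/3/(-32/3))*(-101) = -5 - 3/32*(-35/3)*(-101) = -5 + (35/32)*(-101) = -5 - 3535/32 = -3695/32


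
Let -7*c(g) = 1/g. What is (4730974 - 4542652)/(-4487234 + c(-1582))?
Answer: -2085477828/49691629315 ≈ -0.041968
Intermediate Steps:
c(g) = -1/(7*g)
(4730974 - 4542652)/(-4487234 + c(-1582)) = (4730974 - 4542652)/(-4487234 - ⅐/(-1582)) = 188322/(-4487234 - ⅐*(-1/1582)) = 188322/(-4487234 + 1/11074) = 188322/(-49691629315/11074) = 188322*(-11074/49691629315) = -2085477828/49691629315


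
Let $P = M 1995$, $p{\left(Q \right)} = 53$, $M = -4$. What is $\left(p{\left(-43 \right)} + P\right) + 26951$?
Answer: $19024$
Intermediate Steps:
$P = -7980$ ($P = \left(-4\right) 1995 = -7980$)
$\left(p{\left(-43 \right)} + P\right) + 26951 = \left(53 - 7980\right) + 26951 = -7927 + 26951 = 19024$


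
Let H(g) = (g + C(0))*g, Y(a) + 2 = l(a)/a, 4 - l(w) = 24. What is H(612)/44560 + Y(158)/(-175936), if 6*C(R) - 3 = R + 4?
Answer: 10186909011/1209642470 ≈ 8.4214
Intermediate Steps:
C(R) = 7/6 + R/6 (C(R) = ½ + (R + 4)/6 = ½ + (4 + R)/6 = ½ + (⅔ + R/6) = 7/6 + R/6)
l(w) = -20 (l(w) = 4 - 1*24 = 4 - 24 = -20)
Y(a) = -2 - 20/a
H(g) = g*(7/6 + g) (H(g) = (g + (7/6 + (⅙)*0))*g = (g + (7/6 + 0))*g = (g + 7/6)*g = (7/6 + g)*g = g*(7/6 + g))
H(612)/44560 + Y(158)/(-175936) = ((⅙)*612*(7 + 6*612))/44560 + (-2 - 20/158)/(-175936) = ((⅙)*612*(7 + 3672))*(1/44560) + (-2 - 20*1/158)*(-1/175936) = ((⅙)*612*3679)*(1/44560) + (-2 - 10/79)*(-1/175936) = 375258*(1/44560) - 168/79*(-1/175936) = 187629/22280 + 21/1737368 = 10186909011/1209642470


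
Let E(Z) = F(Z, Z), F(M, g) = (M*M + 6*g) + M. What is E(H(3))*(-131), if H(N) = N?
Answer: -3930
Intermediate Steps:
F(M, g) = M + M² + 6*g (F(M, g) = (M² + 6*g) + M = M + M² + 6*g)
E(Z) = Z² + 7*Z (E(Z) = Z + Z² + 6*Z = Z² + 7*Z)
E(H(3))*(-131) = (3*(7 + 3))*(-131) = (3*10)*(-131) = 30*(-131) = -3930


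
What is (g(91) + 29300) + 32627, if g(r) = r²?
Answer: 70208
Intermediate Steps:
(g(91) + 29300) + 32627 = (91² + 29300) + 32627 = (8281 + 29300) + 32627 = 37581 + 32627 = 70208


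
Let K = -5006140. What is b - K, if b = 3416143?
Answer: 8422283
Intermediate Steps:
b - K = 3416143 - 1*(-5006140) = 3416143 + 5006140 = 8422283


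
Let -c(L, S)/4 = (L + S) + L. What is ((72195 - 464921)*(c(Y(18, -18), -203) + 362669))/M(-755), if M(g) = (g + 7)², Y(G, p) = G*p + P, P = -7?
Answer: -4229069931/16456 ≈ -2.5699e+5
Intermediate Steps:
Y(G, p) = -7 + G*p (Y(G, p) = G*p - 7 = -7 + G*p)
c(L, S) = -8*L - 4*S (c(L, S) = -4*((L + S) + L) = -4*(S + 2*L) = -8*L - 4*S)
M(g) = (7 + g)²
((72195 - 464921)*(c(Y(18, -18), -203) + 362669))/M(-755) = ((72195 - 464921)*((-8*(-7 + 18*(-18)) - 4*(-203)) + 362669))/((7 - 755)²) = (-392726*((-8*(-7 - 324) + 812) + 362669))/((-748)²) = -392726*((-8*(-331) + 812) + 362669)/559504 = -392726*((2648 + 812) + 362669)*(1/559504) = -392726*(3460 + 362669)*(1/559504) = -392726*366129*(1/559504) = -143788377654*1/559504 = -4229069931/16456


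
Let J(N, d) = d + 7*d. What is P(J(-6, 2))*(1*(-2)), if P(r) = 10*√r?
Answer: -80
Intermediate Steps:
J(N, d) = 8*d
P(J(-6, 2))*(1*(-2)) = (10*√(8*2))*(1*(-2)) = (10*√16)*(-2) = (10*4)*(-2) = 40*(-2) = -80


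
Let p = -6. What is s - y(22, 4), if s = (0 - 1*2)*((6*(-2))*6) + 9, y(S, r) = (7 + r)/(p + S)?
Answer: 2437/16 ≈ 152.31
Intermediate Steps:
y(S, r) = (7 + r)/(-6 + S)
s = 153 (s = (0 - 2)*(-12*6) + 9 = -2*(-72) + 9 = 144 + 9 = 153)
s - y(22, 4) = 153 - (7 + 4)/(-6 + 22) = 153 - 11/16 = 2437/16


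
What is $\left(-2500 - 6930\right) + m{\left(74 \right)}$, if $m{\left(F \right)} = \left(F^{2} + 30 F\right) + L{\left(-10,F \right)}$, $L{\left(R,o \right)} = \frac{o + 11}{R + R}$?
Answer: $- \frac{6953}{4} \approx -1738.3$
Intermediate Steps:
$L{\left(R,o \right)} = \frac{11 + o}{2 R}$
$m{\left(F \right)} = - \frac{11}{20} + F^{2} + \frac{599 F}{20}$ ($m{\left(F \right)} = \left(F^{2} + 30 F\right) + \frac{11 + F}{2 \left(-10\right)} = \left(F^{2} + 30 F\right) + \frac{1}{2} \left(- \frac{1}{10}\right) \left(11 + F\right) = \left(F^{2} + 30 F\right) - \left(\frac{11}{20} + \frac{F}{20}\right) = - \frac{11}{20} + F^{2} + \frac{599 F}{20}$)
$\left(-2500 - 6930\right) + m{\left(74 \right)} = \left(-2500 - 6930\right) + \left(- \frac{11}{20} + 74^{2} + \frac{599}{20} \cdot 74\right) = -9430 + \left(- \frac{11}{20} + 5476 + \frac{22163}{10}\right) = -9430 + \frac{30767}{4} = - \frac{6953}{4}$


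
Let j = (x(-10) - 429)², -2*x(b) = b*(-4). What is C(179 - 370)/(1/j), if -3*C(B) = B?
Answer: 38505791/3 ≈ 1.2835e+7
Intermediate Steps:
C(B) = -B/3
x(b) = 2*b (x(b) = -b*(-4)/2 = -(-2)*b = 2*b)
j = 201601 (j = (2*(-10) - 429)² = (-20 - 429)² = (-449)² = 201601)
C(179 - 370)/(1/j) = (-(179 - 370)/3)/(1/201601) = (-⅓*(-191))/(1/201601) = (191/3)*201601 = 38505791/3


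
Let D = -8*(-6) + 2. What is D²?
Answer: 2500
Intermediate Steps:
D = 50 (D = 48 + 2 = 50)
D² = 50² = 2500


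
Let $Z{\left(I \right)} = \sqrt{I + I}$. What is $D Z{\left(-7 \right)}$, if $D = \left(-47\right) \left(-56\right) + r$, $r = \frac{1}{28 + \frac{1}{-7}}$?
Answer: $\frac{513247 i \sqrt{14}}{195} \approx 9848.2 i$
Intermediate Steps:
$r = \frac{7}{195}$ ($r = \frac{1}{28 - \frac{1}{7}} = \frac{1}{\frac{195}{7}} = \frac{7}{195} \approx 0.035897$)
$D = \frac{513247}{195}$ ($D = \left(-47\right) \left(-56\right) + \frac{7}{195} = 2632 + \frac{7}{195} = \frac{513247}{195} \approx 2632.0$)
$Z{\left(I \right)} = \sqrt{2} \sqrt{I}$ ($Z{\left(I \right)} = \sqrt{2 I} = \sqrt{2} \sqrt{I}$)
$D Z{\left(-7 \right)} = \frac{513247 \sqrt{2} \sqrt{-7}}{195} = \frac{513247 \sqrt{2} i \sqrt{7}}{195} = \frac{513247 i \sqrt{14}}{195}$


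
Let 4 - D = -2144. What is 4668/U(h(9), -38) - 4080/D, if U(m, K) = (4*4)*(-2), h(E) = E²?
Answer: -211613/1432 ≈ -147.77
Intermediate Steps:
D = 2148 (D = 4 - 1*(-2144) = 4 + 2144 = 2148)
U(m, K) = -32 (U(m, K) = 16*(-2) = -32)
4668/U(h(9), -38) - 4080/D = 4668/(-32) - 4080/2148 = 4668*(-1/32) - 4080*1/2148 = -1167/8 - 340/179 = -211613/1432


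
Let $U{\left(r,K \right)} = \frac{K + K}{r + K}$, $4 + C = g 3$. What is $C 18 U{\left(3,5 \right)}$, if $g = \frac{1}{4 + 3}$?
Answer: $- \frac{1125}{14} \approx -80.357$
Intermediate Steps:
$g = \frac{1}{7} \approx 0.14286$
$C = - \frac{25}{7}$ ($C = -4 + \frac{1}{7} \cdot 3 = -4 + \frac{3}{7} = - \frac{25}{7} \approx -3.5714$)
$U{\left(r,K \right)} = \frac{2 K}{K + r}$
$C 18 U{\left(3,5 \right)} = \left(- \frac{25}{7}\right) 18 \cdot 2 \cdot 5 \frac{1}{5 + 3} = - \frac{450 \cdot 2 \cdot 5 \cdot \frac{1}{8}}{7} = \left(- \frac{450}{7}\right) \frac{5}{4} = - \frac{1125}{14}$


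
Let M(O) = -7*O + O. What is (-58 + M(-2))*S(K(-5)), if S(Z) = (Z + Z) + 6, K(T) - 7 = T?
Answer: -460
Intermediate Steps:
K(T) = 7 + T
S(Z) = 6 + 2*Z (S(Z) = 2*Z + 6 = 6 + 2*Z)
M(O) = -6*O
(-58 + M(-2))*S(K(-5)) = (-58 - 6*(-2))*(6 + 2*(7 - 5)) = (-58 + 12)*(6 + 2*2) = -46*(6 + 4) = -46*10 = -460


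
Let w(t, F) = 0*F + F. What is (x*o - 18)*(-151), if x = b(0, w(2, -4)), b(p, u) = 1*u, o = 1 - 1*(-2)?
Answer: 4530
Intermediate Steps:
o = 3 (o = 1 + 2 = 3)
w(t, F) = F (w(t, F) = 0 + F = F)
b(p, u) = u
x = -4
(x*o - 18)*(-151) = (-4*3 - 18)*(-151) = (-12 - 18)*(-151) = -30*(-151) = 4530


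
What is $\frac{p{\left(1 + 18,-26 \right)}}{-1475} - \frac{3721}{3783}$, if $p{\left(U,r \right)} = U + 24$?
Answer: $- \frac{5651144}{5579925} \approx -1.0128$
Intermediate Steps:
$p{\left(U,r \right)} = 24 + U$
$\frac{p{\left(1 + 18,-26 \right)}}{-1475} - \frac{3721}{3783} = \frac{24 + \left(1 + 18\right)}{-1475} - \frac{3721}{3783} = \left(24 + 19\right) \left(- \frac{1}{1475}\right) - \frac{3721}{3783} = 43 \left(- \frac{1}{1475}\right) - \frac{3721}{3783} = - \frac{43}{1475} - \frac{3721}{3783} = - \frac{5651144}{5579925}$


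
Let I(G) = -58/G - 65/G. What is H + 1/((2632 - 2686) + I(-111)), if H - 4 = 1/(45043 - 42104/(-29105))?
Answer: 10214203019114/2565663437383 ≈ 3.9811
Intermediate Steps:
I(G) = -123/G
H = 5244103581/1311018619 (H = 4 + 1/(45043 - 42104/(-29105)) = 4 + 1/(45043 - 42104*(-1/29105)) = 4 + 1/(45043 + 42104/29105) = 4 + 1/(1311018619/29105) = 4 + 29105/1311018619 = 5244103581/1311018619 ≈ 4.0000)
H + 1/((2632 - 2686) + I(-111)) = 5244103581/1311018619 + 1/((2632 - 2686) - 123/(-111)) = 5244103581/1311018619 + 1/(-54 - 123*(-1/111)) = 5244103581/1311018619 + 1/(-54 + 41/37) = 5244103581/1311018619 + 1/(-1957/37) = 5244103581/1311018619 - 37/1957 = 10214203019114/2565663437383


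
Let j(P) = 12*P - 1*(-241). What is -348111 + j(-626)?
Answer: -355382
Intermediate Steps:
j(P) = 241 + 12*P (j(P) = 12*P + 241 = 241 + 12*P)
-348111 + j(-626) = -348111 + (241 + 12*(-626)) = -348111 + (241 - 7512) = -348111 - 7271 = -355382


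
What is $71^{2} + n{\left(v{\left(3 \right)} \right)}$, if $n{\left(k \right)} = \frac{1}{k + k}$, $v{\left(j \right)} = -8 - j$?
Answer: $\frac{110901}{22} \approx 5041.0$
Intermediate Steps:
$n{\left(k \right)} = \frac{1}{2 k}$
$71^{2} + n{\left(v{\left(3 \right)} \right)} = 71^{2} + \frac{1}{2 \left(-8 - 3\right)} = 5041 + \frac{1}{2 \left(-8 - 3\right)} = 5041 + \frac{1}{2 \left(-11\right)} = 5041 + \frac{1}{2} \left(- \frac{1}{11}\right) = 5041 - \frac{1}{22} = \frac{110901}{22}$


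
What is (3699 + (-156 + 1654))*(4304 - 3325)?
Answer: 5087863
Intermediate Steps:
(3699 + (-156 + 1654))*(4304 - 3325) = (3699 + 1498)*979 = 5197*979 = 5087863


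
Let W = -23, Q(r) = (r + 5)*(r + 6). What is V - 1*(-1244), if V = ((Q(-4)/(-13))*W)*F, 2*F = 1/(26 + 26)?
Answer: 840967/676 ≈ 1244.0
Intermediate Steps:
Q(r) = (5 + r)*(6 + r)
F = 1/104 (F = 1/(2*(26 + 26)) = (½)/52 = (½)*(1/52) = 1/104 ≈ 0.0096154)
V = 23/676 (V = (((30 + (-4)² + 11*(-4))/(-13))*(-23))*(1/104) = (((30 + 16 - 44)*(-1/13))*(-23))*(1/104) = ((2*(-1/13))*(-23))*(1/104) = -2/13*(-23)*(1/104) = (46/13)*(1/104) = 23/676 ≈ 0.034024)
V - 1*(-1244) = 23/676 - 1*(-1244) = 23/676 + 1244 = 840967/676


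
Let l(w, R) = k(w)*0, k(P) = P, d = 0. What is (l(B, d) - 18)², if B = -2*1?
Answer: 324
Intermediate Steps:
B = -2
l(w, R) = 0 (l(w, R) = w*0 = 0)
(l(B, d) - 18)² = (0 - 18)² = (-18)² = 324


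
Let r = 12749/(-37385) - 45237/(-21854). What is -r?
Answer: -1412568599/817011790 ≈ -1.7289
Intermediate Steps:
r = 1412568599/817011790 (r = 12749*(-1/37385) - 45237*(-1/21854) = -12749/37385 + 45237/21854 = 1412568599/817011790 ≈ 1.7289)
-r = -1*1412568599/817011790 = -1412568599/817011790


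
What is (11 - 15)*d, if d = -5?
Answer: 20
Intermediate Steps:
(11 - 15)*d = (11 - 15)*(-5) = -4*(-5) = 20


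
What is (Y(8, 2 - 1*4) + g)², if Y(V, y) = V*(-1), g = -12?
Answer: 400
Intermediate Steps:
Y(V, y) = -V
(Y(8, 2 - 1*4) + g)² = (-1*8 - 12)² = (-8 - 12)² = (-20)² = 400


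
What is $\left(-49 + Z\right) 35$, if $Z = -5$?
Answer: $-1890$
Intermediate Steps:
$\left(-49 + Z\right) 35 = \left(-49 - 5\right) 35 = \left(-54\right) 35 = -1890$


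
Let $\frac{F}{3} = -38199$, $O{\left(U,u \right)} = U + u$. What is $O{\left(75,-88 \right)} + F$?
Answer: $-114610$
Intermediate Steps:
$F = -114597$ ($F = 3 \left(-38199\right) = -114597$)
$O{\left(75,-88 \right)} + F = \left(75 - 88\right) - 114597 = -13 - 114597 = -114610$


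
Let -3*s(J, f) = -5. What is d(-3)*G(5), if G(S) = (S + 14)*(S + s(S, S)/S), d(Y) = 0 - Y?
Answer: 304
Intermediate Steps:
d(Y) = -Y
s(J, f) = 5/3 (s(J, f) = -⅓*(-5) = 5/3)
G(S) = (14 + S)*(S + 5/(3*S)) (G(S) = (S + 14)*(S + 5/(3*S)) = (14 + S)*(S + 5/(3*S)))
d(-3)*G(5) = (-1*(-3))*(5/3 + 5² + 14*5 + (70/3)/5) = 3*(5/3 + 25 + 70 + (70/3)*(⅕)) = 3*(5/3 + 25 + 70 + 14/3) = 3*(304/3) = 304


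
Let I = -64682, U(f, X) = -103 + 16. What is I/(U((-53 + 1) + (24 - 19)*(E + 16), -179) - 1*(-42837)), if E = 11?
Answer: -32341/21375 ≈ -1.5130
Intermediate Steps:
U(f, X) = -87
I/(U((-53 + 1) + (24 - 19)*(E + 16), -179) - 1*(-42837)) = -64682/(-87 - 1*(-42837)) = -64682/(-87 + 42837) = -64682/42750 = -64682*1/42750 = -32341/21375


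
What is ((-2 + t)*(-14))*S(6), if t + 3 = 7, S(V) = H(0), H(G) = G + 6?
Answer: -168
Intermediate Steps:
H(G) = 6 + G
S(V) = 6 (S(V) = 6 + 0 = 6)
t = 4 (t = -3 + 7 = 4)
((-2 + t)*(-14))*S(6) = ((-2 + 4)*(-14))*6 = (2*(-14))*6 = -28*6 = -168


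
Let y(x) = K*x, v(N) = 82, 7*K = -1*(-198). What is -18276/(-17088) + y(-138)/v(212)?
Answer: -19017587/408688 ≈ -46.533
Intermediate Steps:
K = 198/7 (K = (-1*(-198))/7 = (⅐)*198 = 198/7 ≈ 28.286)
y(x) = 198*x/7
-18276/(-17088) + y(-138)/v(212) = -18276/(-17088) + ((198/7)*(-138))/82 = -18276*(-1/17088) - 27324/7*1/82 = 1523/1424 - 13662/287 = -19017587/408688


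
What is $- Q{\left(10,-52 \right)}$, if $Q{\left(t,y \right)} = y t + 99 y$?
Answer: $5668$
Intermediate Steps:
$Q{\left(t,y \right)} = 99 y + t y$ ($Q{\left(t,y \right)} = t y + 99 y = 99 y + t y$)
$- Q{\left(10,-52 \right)} = - \left(-52\right) \left(99 + 10\right) = - \left(-52\right) 109 = \left(-1\right) \left(-5668\right) = 5668$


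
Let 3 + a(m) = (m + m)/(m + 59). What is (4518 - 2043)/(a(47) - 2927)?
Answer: -11925/14113 ≈ -0.84497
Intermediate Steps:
a(m) = -3 + 2*m/(59 + m) (a(m) = -3 + (m + m)/(m + 59) = -3 + (2*m)/(59 + m) = -3 + 2*m/(59 + m))
(4518 - 2043)/(a(47) - 2927) = (4518 - 2043)/((-177 - 1*47)/(59 + 47) - 2927) = 2475/((-177 - 47)/106 - 2927) = 2475/((1/106)*(-224) - 2927) = 2475/(-112/53 - 2927) = 2475/(-155243/53) = 2475*(-53/155243) = -11925/14113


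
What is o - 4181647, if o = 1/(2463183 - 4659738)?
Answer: -9185217626086/2196555 ≈ -4.1816e+6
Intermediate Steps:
o = -1/2196555 (o = 1/(-2196555) = -1/2196555 ≈ -4.5526e-7)
o - 4181647 = -1/2196555 - 4181647 = -9185217626086/2196555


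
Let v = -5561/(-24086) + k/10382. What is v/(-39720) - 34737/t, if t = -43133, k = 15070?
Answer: 57500704045030409/71402490708071920 ≈ 0.80530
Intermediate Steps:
v = 210355161/125030426 (v = -5561/(-24086) + 15070/10382 = -5561*(-1/24086) + 15070*(1/10382) = 5561/24086 + 7535/5191 = 210355161/125030426 ≈ 1.6824)
v/(-39720) - 34737/t = (210355161/125030426)/(-39720) - 34737/(-43133) = (210355161/125030426)*(-1/39720) - 34737*(-1/43133) = -70118387/1655402840240 + 34737/43133 = 57500704045030409/71402490708071920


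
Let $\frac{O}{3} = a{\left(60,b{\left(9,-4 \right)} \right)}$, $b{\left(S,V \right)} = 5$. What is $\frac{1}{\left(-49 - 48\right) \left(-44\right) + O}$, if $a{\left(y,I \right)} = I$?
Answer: $\frac{1}{4283} \approx 0.00023348$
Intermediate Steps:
$O = 15$ ($O = 3 \cdot 5 = 15$)
$\frac{1}{\left(-49 - 48\right) \left(-44\right) + O} = \frac{1}{\left(-49 - 48\right) \left(-44\right) + 15} = \frac{1}{\left(-97\right) \left(-44\right) + 15} = \frac{1}{4268 + 15} = \frac{1}{4283}$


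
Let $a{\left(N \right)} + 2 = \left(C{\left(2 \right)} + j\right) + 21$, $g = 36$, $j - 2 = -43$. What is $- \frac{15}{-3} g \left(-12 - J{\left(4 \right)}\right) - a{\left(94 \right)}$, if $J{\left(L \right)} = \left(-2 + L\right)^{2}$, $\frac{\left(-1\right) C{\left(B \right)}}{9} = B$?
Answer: $-2840$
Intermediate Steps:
$j = -41$ ($j = 2 - 43 = -41$)
$C{\left(B \right)} = - 9 B$
$a{\left(N \right)} = -40$ ($a{\left(N \right)} = -2 + \left(\left(\left(-9\right) 2 - 41\right) + 21\right) = -2 + \left(\left(-18 - 41\right) + 21\right) = -2 + \left(-59 + 21\right) = -2 - 38 = -40$)
$- \frac{15}{-3} g \left(-12 - J{\left(4 \right)}\right) - a{\left(94 \right)} = - \frac{15}{-3} \cdot 36 \left(-12 - \left(-2 + 4\right)^{2}\right) - -40 = \left(-15\right) \left(- \frac{1}{3}\right) 36 \left(-12 - 2^{2}\right) + 40 = 5 \cdot 36 \left(-12 - 4\right) + 40 = 180 \left(-12 - 4\right) + 40 = 180 \left(-16\right) + 40 = -2880 + 40 = -2840$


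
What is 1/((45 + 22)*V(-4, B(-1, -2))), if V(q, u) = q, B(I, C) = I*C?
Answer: -1/268 ≈ -0.0037313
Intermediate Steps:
B(I, C) = C*I
1/((45 + 22)*V(-4, B(-1, -2))) = 1/((45 + 22)*(-4)) = 1/(67*(-4)) = 1/(-268) = -1/268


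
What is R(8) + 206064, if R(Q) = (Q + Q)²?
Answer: 206320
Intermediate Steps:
R(Q) = 4*Q² (R(Q) = (2*Q)² = 4*Q²)
R(8) + 206064 = 4*8² + 206064 = 4*64 + 206064 = 256 + 206064 = 206320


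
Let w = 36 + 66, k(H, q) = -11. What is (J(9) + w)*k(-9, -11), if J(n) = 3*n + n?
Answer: -1518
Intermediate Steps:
J(n) = 4*n
w = 102
(J(9) + w)*k(-9, -11) = (4*9 + 102)*(-11) = (36 + 102)*(-11) = 138*(-11) = -1518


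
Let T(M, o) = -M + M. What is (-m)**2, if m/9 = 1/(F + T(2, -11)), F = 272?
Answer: 81/73984 ≈ 0.0010948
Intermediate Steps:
T(M, o) = 0
m = 9/272 (m = 9/(272 + 0) = 9/272 ≈ 0.033088)
(-m)**2 = (-1*9/272)**2 = (-9/272)**2 = 81/73984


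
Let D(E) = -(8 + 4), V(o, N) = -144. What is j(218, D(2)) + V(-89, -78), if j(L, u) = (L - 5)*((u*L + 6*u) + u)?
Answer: -575244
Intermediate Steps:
D(E) = -12 (D(E) = -1*12 = -12)
j(L, u) = (-5 + L)*(7*u + L*u) (j(L, u) = (-5 + L)*((L*u + 6*u) + u) = (-5 + L)*((6*u + L*u) + u) = (-5 + L)*(7*u + L*u))
j(218, D(2)) + V(-89, -78) = -12*(-35 + 218**2 + 2*218) - 144 = -12*(-35 + 47524 + 436) - 144 = -12*47925 - 144 = -575100 - 144 = -575244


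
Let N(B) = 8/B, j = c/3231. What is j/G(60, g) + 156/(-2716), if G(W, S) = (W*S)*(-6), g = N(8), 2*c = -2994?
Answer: -14782259/263261880 ≈ -0.056150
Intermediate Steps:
c = -1497 (c = (½)*(-2994) = -1497)
j = -499/1077 (j = -1497/3231 = -1497*1/3231 = -499/1077 ≈ -0.46332)
g = 1 (g = 8/8 = 8*(⅛) = 1)
G(W, S) = -6*S*W (G(W, S) = (S*W)*(-6) = -6*S*W)
j/G(60, g) + 156/(-2716) = -499/(1077*((-6*1*60))) + 156/(-2716) = -499/1077/(-360) + 156*(-1/2716) = -499/1077*(-1/360) - 39/679 = 499/387720 - 39/679 = -14782259/263261880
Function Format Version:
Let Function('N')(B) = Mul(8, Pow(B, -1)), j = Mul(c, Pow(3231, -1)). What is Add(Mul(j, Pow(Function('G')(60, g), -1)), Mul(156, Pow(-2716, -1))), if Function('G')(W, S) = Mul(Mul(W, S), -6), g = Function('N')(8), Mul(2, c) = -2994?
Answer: Rational(-14782259, 263261880) ≈ -0.056150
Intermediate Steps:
c = -1497 (c = Mul(Rational(1, 2), -2994) = -1497)
j = Rational(-499, 1077) (j = Mul(-1497, Pow(3231, -1)) = Mul(-1497, Rational(1, 3231)) = Rational(-499, 1077) ≈ -0.46332)
g = 1 (g = Mul(8, Pow(8, -1)) = Mul(8, Rational(1, 8)) = 1)
Function('G')(W, S) = Mul(-6, S, W) (Function('G')(W, S) = Mul(Mul(S, W), -6) = Mul(-6, S, W))
Add(Mul(j, Pow(Function('G')(60, g), -1)), Mul(156, Pow(-2716, -1))) = Add(Mul(Rational(-499, 1077), Pow(Mul(-6, 1, 60), -1)), Mul(156, Pow(-2716, -1))) = Add(Mul(Rational(-499, 1077), Pow(-360, -1)), Mul(156, Rational(-1, 2716))) = Add(Mul(Rational(-499, 1077), Rational(-1, 360)), Rational(-39, 679)) = Add(Rational(499, 387720), Rational(-39, 679)) = Rational(-14782259, 263261880)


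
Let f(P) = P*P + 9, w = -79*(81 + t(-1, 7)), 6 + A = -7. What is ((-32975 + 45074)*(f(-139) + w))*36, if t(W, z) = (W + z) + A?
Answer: 5873144976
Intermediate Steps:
A = -13 (A = -6 - 7 = -13)
t(W, z) = -13 + W + z (t(W, z) = (W + z) - 13 = -13 + W + z)
w = -5846 (w = -79*(81 + (-13 - 1 + 7)) = -79*(81 - 7) = -79*74 = -5846)
f(P) = 9 + P² (f(P) = P² + 9 = 9 + P²)
((-32975 + 45074)*(f(-139) + w))*36 = ((-32975 + 45074)*((9 + (-139)²) - 5846))*36 = (12099*((9 + 19321) - 5846))*36 = (12099*(19330 - 5846))*36 = (12099*13484)*36 = 163142916*36 = 5873144976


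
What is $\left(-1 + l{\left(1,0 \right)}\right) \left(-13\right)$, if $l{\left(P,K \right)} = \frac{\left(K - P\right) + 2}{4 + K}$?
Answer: $\frac{39}{4} \approx 9.75$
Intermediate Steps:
$l{\left(P,K \right)} = \frac{2 + K - P}{4 + K}$
$\left(-1 + l{\left(1,0 \right)}\right) \left(-13\right) = \left(-1 + \frac{2 + 0 - 1}{4 + 0}\right) \left(-13\right) = \left(-1 + \frac{2 + 0 - 1}{4}\right) \left(-13\right) = \left(-1 + \frac{1}{4} \cdot 1\right) \left(-13\right) = \left(-1 + \frac{1}{4}\right) \left(-13\right) = \left(- \frac{3}{4}\right) \left(-13\right) = \frac{39}{4}$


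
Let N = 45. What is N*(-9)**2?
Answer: 3645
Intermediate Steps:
N*(-9)**2 = 45*(-9)**2 = 45*81 = 3645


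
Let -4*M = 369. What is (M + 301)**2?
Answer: 697225/16 ≈ 43577.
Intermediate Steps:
M = -369/4 (M = -1/4*369 = -369/4 ≈ -92.250)
(M + 301)**2 = (-369/4 + 301)**2 = (835/4)**2 = 697225/16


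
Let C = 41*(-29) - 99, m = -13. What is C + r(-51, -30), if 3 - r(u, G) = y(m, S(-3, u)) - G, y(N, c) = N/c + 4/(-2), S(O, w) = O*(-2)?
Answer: -7865/6 ≈ -1310.8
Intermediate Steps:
S(O, w) = -2*O
y(N, c) = -2 + N/c (y(N, c) = N/c + 4*(-½) = N/c - 2 = -2 + N/c)
r(u, G) = 43/6 + G (r(u, G) = 3 - ((-2 - 13/((-2*(-3)))) - G) = 3 - ((-2 - 13/6) - G) = 3 - (-25/6 - G) = 3 + (25/6 + G) = 43/6 + G)
C = -1288 (C = -1189 - 99 = -1288)
C + r(-51, -30) = -1288 + (43/6 - 30) = -1288 - 137/6 = -7865/6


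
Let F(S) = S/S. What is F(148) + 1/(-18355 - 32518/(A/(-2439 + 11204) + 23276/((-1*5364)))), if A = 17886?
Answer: 113683696716/113710715125 ≈ 0.99976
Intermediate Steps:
F(S) = 1
F(148) + 1/(-18355 - 32518/(A/(-2439 + 11204) + 23276/((-1*5364)))) = 1 + 1/(-18355 - 32518/(17886/(-2439 + 11204) + 23276/((-1*5364)))) = 1 + 1/(-18355 - 32518/(17886/8765 + 23276/(-5364))) = 1 + 1/(-18355 - 32518/(17886*(1/8765) + 23276*(-1/5364))) = 1 + 1/(-18355 - 32518/(17886/8765 - 5819/1341)) = 1 + 1/(-18355 - 32518/(-27018409/11753865)) = 1 + 1/(-18355 - 32518*(-11753865/27018409)) = 1 + 1/(-18355 + 382212182070/27018409) = 1 + 1/(-113710715125/27018409) = 1 - 27018409/113710715125 = 113683696716/113710715125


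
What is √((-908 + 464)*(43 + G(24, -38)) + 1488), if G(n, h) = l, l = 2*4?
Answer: 2*I*√5289 ≈ 145.45*I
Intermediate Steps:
l = 8
G(n, h) = 8
√((-908 + 464)*(43 + G(24, -38)) + 1488) = √((-908 + 464)*(43 + 8) + 1488) = √(-444*51 + 1488) = √(-22644 + 1488) = √(-21156) = 2*I*√5289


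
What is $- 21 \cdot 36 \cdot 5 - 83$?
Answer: $-3863$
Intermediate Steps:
$- 21 \cdot 36 \cdot 5 - 83 = \left(-21\right) 180 - 83 = -3780 - 83 = -3863$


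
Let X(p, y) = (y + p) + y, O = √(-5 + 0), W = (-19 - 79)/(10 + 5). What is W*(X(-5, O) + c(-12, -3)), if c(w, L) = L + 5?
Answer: 98/5 - 196*I*√5/15 ≈ 19.6 - 29.218*I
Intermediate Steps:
c(w, L) = 5 + L
W = -98/15 ≈ -6.5333
O = I*√5 (O = √(-5) = I*√5 ≈ 2.2361*I)
X(p, y) = p + 2*y (X(p, y) = (p + y) + y = p + 2*y)
W*(X(-5, O) + c(-12, -3)) = -98*((-5 + 2*(I*√5)) + (5 - 3))/15 = -98*((-5 + 2*I*√5) + 2)/15 = -98*(-3 + 2*I*√5)/15 = 98/5 - 196*I*√5/15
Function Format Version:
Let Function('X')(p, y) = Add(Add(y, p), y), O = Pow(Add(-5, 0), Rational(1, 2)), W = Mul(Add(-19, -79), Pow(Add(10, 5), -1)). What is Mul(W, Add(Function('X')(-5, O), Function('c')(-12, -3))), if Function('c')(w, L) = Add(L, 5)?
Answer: Add(Rational(98, 5), Mul(Rational(-196, 15), I, Pow(5, Rational(1, 2)))) ≈ Add(19.600, Mul(-29.218, I))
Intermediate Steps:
Function('c')(w, L) = Add(5, L)
W = Rational(-98, 15) (W = Mul(-98, Pow(15, -1)) = Mul(-98, Rational(1, 15)) = Rational(-98, 15) ≈ -6.5333)
O = Mul(I, Pow(5, Rational(1, 2))) (O = Pow(-5, Rational(1, 2)) = Mul(I, Pow(5, Rational(1, 2))) ≈ Mul(2.2361, I))
Function('X')(p, y) = Add(p, Mul(2, y)) (Function('X')(p, y) = Add(Add(p, y), y) = Add(p, Mul(2, y)))
Mul(W, Add(Function('X')(-5, O), Function('c')(-12, -3))) = Mul(Rational(-98, 15), Add(Add(-5, Mul(2, Mul(I, Pow(5, Rational(1, 2))))), Add(5, -3))) = Mul(Rational(-98, 15), Add(Add(-5, Mul(2, I, Pow(5, Rational(1, 2)))), 2)) = Mul(Rational(-98, 15), Add(-3, Mul(2, I, Pow(5, Rational(1, 2))))) = Add(Rational(98, 5), Mul(Rational(-196, 15), I, Pow(5, Rational(1, 2))))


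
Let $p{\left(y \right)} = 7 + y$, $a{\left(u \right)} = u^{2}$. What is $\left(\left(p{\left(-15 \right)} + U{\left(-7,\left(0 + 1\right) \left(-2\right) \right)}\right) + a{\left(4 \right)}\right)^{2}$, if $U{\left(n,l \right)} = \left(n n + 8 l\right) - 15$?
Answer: $676$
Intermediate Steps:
$U{\left(n,l \right)} = -15 + n^{2} + 8 l$ ($U{\left(n,l \right)} = \left(n^{2} + 8 l\right) - 15 = -15 + n^{2} + 8 l$)
$\left(\left(p{\left(-15 \right)} + U{\left(-7,\left(0 + 1\right) \left(-2\right) \right)}\right) + a{\left(4 \right)}\right)^{2} = \left(\left(\left(7 - 15\right) + \left(-15 + \left(-7\right)^{2} + 8 \left(0 + 1\right) \left(-2\right)\right)\right) + 4^{2}\right)^{2} = \left(\left(-8 + \left(-15 + 49 + 8 \cdot 1 \left(-2\right)\right)\right) + 16\right)^{2} = \left(\left(-8 + \left(-15 + 49 + 8 \left(-2\right)\right)\right) + 16\right)^{2} = \left(\left(-8 - -18\right) + 16\right)^{2} = \left(\left(-8 + 18\right) + 16\right)^{2} = \left(10 + 16\right)^{2} = 26^{2} = 676$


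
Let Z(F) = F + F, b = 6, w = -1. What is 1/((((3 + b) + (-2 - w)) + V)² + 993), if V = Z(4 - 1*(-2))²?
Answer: 1/24097 ≈ 4.1499e-5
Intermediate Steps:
Z(F) = 2*F
V = 144 (V = (2*(4 - 1*(-2)))² = (2*(4 + 2))² = (2*6)² = 12² = 144)
1/((((3 + b) + (-2 - w)) + V)² + 993) = 1/((((3 + 6) + (-2 - 1*(-1))) + 144)² + 993) = 1/(((9 + (-2 + 1)) + 144)² + 993) = 1/(((9 - 1) + 144)² + 993) = 1/((8 + 144)² + 993) = 1/(152² + 993) = 1/(23104 + 993) = 1/24097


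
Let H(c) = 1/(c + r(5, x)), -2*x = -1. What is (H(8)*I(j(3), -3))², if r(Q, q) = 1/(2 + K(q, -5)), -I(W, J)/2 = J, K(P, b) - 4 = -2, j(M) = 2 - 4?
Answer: 64/121 ≈ 0.52893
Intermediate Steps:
j(M) = -2
K(P, b) = 2 (K(P, b) = 4 - 2 = 2)
x = ½ (x = -½*(-1) = ½ ≈ 0.50000)
I(W, J) = -2*J
r(Q, q) = ¼ (r(Q, q) = 1/(2 + 2) = 1/4 = ¼)
H(c) = 1/(¼ + c) (H(c) = 1/(c + ¼) = 1/(¼ + c))
(H(8)*I(j(3), -3))² = ((4/(1 + 4*8))*(-2*(-3)))² = ((4/(1 + 32))*6)² = ((4/33)*6)² = (8/11)² = 64/121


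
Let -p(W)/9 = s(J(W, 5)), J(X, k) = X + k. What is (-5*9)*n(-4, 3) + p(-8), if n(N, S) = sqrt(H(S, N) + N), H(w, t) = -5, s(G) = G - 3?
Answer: 54 - 135*I ≈ 54.0 - 135.0*I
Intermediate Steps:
s(G) = -3 + G
n(N, S) = sqrt(-5 + N)
p(W) = -18 - 9*W (p(W) = -9*(-3 + (W + 5)) = -9*(-3 + (5 + W)) = -9*(2 + W) = -18 - 9*W)
(-5*9)*n(-4, 3) + p(-8) = (-5*9)*sqrt(-5 - 4) + (-18 - 9*(-8)) = -135*I + (-18 + 72) = -135*I + 54 = 54 - 135*I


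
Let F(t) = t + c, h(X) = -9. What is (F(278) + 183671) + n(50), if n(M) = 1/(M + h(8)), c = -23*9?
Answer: 7533423/41 ≈ 1.8374e+5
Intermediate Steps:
c = -207
n(M) = 1/(-9 + M) (n(M) = 1/(M - 9) = 1/(-9 + M))
F(t) = -207 + t (F(t) = t - 207 = -207 + t)
(F(278) + 183671) + n(50) = ((-207 + 278) + 183671) + 1/(-9 + 50) = (71 + 183671) + 1/41 = 183742 + 1/41 = 7533423/41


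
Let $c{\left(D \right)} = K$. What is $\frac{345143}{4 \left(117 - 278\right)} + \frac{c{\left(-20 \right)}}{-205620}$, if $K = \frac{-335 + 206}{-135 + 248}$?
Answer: $- \frac{631649199}{1178590} \approx -535.94$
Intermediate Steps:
$K = - \frac{129}{113} \approx -1.1416$
$c{\left(D \right)} = - \frac{129}{113}$
$\frac{345143}{4 \left(117 - 278\right)} + \frac{c{\left(-20 \right)}}{-205620} = \frac{345143}{4 \left(117 - 278\right)} - \frac{129}{113 \left(-205620\right)} = \frac{345143}{4 \left(-161\right)} - - \frac{43}{7745020} = \frac{345143}{-644} + \frac{43}{7745020} = 345143 \left(- \frac{1}{644}\right) + \frac{43}{7745020} = - \frac{345143}{644} + \frac{43}{7745020} = - \frac{631649199}{1178590}$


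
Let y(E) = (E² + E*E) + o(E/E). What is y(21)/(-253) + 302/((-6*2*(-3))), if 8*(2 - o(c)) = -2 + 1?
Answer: 8105/1656 ≈ 4.8943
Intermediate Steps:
o(c) = 17/8 (o(c) = 2 - (-2 + 1)/8 = 2 - ⅛*(-1) = 2 + ⅛ = 17/8)
y(E) = 17/8 + 2*E² (y(E) = (E² + E*E) + 17/8 = (E² + E²) + 17/8 = 2*E² + 17/8 = 17/8 + 2*E²)
y(21)/(-253) + 302/((-6*2*(-3))) = (17/8 + 2*21²)/(-253) + 302/((-6*2*(-3))) = (17/8 + 2*441)*(-1/253) + 302/((-12*(-3))) = (17/8 + 882)*(-1/253) + 302/36 = (7073/8)*(-1/253) + 302*(1/36) = -643/184 + 151/18 = 8105/1656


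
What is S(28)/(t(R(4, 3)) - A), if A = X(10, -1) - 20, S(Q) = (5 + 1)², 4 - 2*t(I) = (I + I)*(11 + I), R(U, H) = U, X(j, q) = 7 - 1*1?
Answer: -9/11 ≈ -0.81818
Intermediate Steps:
X(j, q) = 6 (X(j, q) = 7 - 1 = 6)
t(I) = 2 - I*(11 + I) (t(I) = 2 - (I + I)*(11 + I)/2 = 2 - 2*I*(11 + I)/2 = 2 - I*(11 + I))
S(Q) = 36 (S(Q) = 6² = 36)
A = -14 (A = 6 - 20 = -14)
S(28)/(t(R(4, 3)) - A) = 36/((2 - 1*4² - 11*4) - 1*(-14)) = 36/((2 - 1*16 - 44) + 14) = 36/((2 - 16 - 44) + 14) = 36/(-58 + 14) = 36/(-44) = 36*(-1/44) = -9/11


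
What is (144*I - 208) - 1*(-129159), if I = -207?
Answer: 99143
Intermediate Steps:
(144*I - 208) - 1*(-129159) = (144*(-207) - 208) - 1*(-129159) = (-29808 - 208) + 129159 = -30016 + 129159 = 99143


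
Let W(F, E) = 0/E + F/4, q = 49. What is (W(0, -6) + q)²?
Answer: 2401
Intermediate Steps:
W(F, E) = F/4 (W(F, E) = 0 + F*(¼) = 0 + F/4 = F/4)
(W(0, -6) + q)² = ((¼)*0 + 49)² = (0 + 49)² = 49² = 2401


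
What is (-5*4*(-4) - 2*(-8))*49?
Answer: 4704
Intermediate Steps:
(-5*4*(-4) - 2*(-8))*49 = (-20*(-4) + 16)*49 = (80 + 16)*49 = 96*49 = 4704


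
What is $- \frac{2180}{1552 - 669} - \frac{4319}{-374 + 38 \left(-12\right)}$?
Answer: $\frac{2004277}{732890} \approx 2.7348$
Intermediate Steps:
$- \frac{2180}{1552 - 669} - \frac{4319}{-374 + 38 \left(-12\right)} = - \frac{2180}{883} - \frac{4319}{-374 - 456} = \left(-2180\right) \frac{1}{883} - \frac{4319}{-830} = - \frac{2180}{883} - - \frac{4319}{830} = - \frac{2180}{883} + \frac{4319}{830} = \frac{2004277}{732890}$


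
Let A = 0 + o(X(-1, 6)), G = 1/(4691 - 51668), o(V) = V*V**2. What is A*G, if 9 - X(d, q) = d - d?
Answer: -243/15659 ≈ -0.015518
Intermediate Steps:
X(d, q) = 9 (X(d, q) = 9 - (d - d) = 9 - 1*0 = 9 + 0 = 9)
o(V) = V**3
G = -1/46977 (G = 1/(-46977) = -1/46977 ≈ -2.1287e-5)
A = 729 (A = 0 + 9**3 = 0 + 729 = 729)
A*G = 729*(-1/46977) = -243/15659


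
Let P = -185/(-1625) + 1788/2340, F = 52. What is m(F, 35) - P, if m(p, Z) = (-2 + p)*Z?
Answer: 1705394/975 ≈ 1749.1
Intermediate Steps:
P = 856/975 (P = -185*(-1/1625) + 1788*(1/2340) = 37/325 + 149/195 = 856/975 ≈ 0.87795)
m(p, Z) = Z*(-2 + p)
m(F, 35) - P = 35*(-2 + 52) - 1*856/975 = 35*50 - 856/975 = 1750 - 856/975 = 1705394/975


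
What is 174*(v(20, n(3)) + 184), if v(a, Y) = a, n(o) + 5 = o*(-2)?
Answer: 35496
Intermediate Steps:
n(o) = -5 - 2*o (n(o) = -5 + o*(-2) = -5 - 2*o)
174*(v(20, n(3)) + 184) = 174*(20 + 184) = 174*204 = 35496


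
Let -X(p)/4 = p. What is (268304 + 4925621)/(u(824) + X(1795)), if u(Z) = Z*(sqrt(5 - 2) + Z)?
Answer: 290771503275/37608985724 - 534974275*sqrt(3)/56413478586 ≈ 7.7150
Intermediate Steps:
X(p) = -4*p
u(Z) = Z*(Z + sqrt(3)) (u(Z) = Z*(sqrt(3) + Z) = Z*(Z + sqrt(3)))
(268304 + 4925621)/(u(824) + X(1795)) = (268304 + 4925621)/(824*(824 + sqrt(3)) - 4*1795) = 5193925/((678976 + 824*sqrt(3)) - 7180) = 5193925/(671796 + 824*sqrt(3))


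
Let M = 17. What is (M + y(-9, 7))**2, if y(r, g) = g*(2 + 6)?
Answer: 5329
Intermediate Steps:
y(r, g) = 8*g (y(r, g) = g*8 = 8*g)
(M + y(-9, 7))**2 = (17 + 8*7)**2 = (17 + 56)**2 = 73**2 = 5329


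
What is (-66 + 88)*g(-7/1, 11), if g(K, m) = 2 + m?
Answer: 286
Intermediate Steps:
(-66 + 88)*g(-7/1, 11) = (-66 + 88)*(2 + 11) = 22*13 = 286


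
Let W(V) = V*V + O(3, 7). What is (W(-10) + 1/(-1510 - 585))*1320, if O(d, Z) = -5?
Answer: 52542336/419 ≈ 1.2540e+5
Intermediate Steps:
W(V) = -5 + V² (W(V) = V*V - 5 = V² - 5 = -5 + V²)
(W(-10) + 1/(-1510 - 585))*1320 = ((-5 + (-10)²) + 1/(-1510 - 585))*1320 = ((-5 + 100) + 1/(-2095))*1320 = (95 - 1/2095)*1320 = (199024/2095)*1320 = 52542336/419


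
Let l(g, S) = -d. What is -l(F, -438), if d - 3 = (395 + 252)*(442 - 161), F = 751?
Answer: 181810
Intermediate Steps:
d = 181810 (d = 3 + (395 + 252)*(442 - 161) = 3 + 647*281 = 3 + 181807 = 181810)
l(g, S) = -181810 (l(g, S) = -1*181810 = -181810)
-l(F, -438) = -1*(-181810) = 181810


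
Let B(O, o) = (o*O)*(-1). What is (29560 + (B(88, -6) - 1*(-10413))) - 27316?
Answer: 13185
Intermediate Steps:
B(O, o) = -O*o (B(O, o) = (O*o)*(-1) = -O*o)
(29560 + (B(88, -6) - 1*(-10413))) - 27316 = (29560 + (-1*88*(-6) - 1*(-10413))) - 27316 = (29560 + (528 + 10413)) - 27316 = (29560 + 10941) - 27316 = 40501 - 27316 = 13185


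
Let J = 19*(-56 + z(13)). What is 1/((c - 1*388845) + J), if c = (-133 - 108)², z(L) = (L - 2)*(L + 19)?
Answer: -1/325140 ≈ -3.0756e-6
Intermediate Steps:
z(L) = (-2 + L)*(19 + L)
c = 58081 (c = (-241)² = 58081)
J = 5624 (J = 19*(-56 + (-38 + 13² + 17*13)) = 19*(-56 + (-38 + 169 + 221)) = 19*(-56 + 352) = 19*296 = 5624)
1/((c - 1*388845) + J) = 1/((58081 - 1*388845) + 5624) = 1/((58081 - 388845) + 5624) = 1/(-330764 + 5624) = 1/(-325140) = -1/325140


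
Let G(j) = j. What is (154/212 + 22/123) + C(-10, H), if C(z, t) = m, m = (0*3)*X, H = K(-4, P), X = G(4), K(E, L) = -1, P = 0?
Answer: 11803/13038 ≈ 0.90528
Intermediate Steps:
X = 4
H = -1
m = 0 (m = (0*3)*4 = 0*4 = 0)
C(z, t) = 0
(154/212 + 22/123) + C(-10, H) = (154/212 + 22/123) + 0 = (154*(1/212) + 22*(1/123)) + 0 = (77/106 + 22/123) + 0 = 11803/13038 + 0 = 11803/13038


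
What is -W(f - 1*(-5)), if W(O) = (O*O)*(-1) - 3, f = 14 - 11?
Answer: 67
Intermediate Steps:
f = 3
W(O) = -3 - O**2 (W(O) = O**2*(-1) - 3 = -O**2 - 3 = -3 - O**2)
-W(f - 1*(-5)) = -(-3 - (3 - 1*(-5))**2) = -(-3 - (3 + 5)**2) = -(-3 - 1*8**2) = -(-3 - 1*64) = -(-3 - 64) = -1*(-67) = 67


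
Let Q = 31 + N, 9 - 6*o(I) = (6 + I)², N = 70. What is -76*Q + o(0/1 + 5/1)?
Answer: -23084/3 ≈ -7694.7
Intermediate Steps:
o(I) = 3/2 - (6 + I)²/6
Q = 101 (Q = 31 + 70 = 101)
-76*Q + o(0/1 + 5/1) = -76*101 + (3/2 - (6 + (0/1 + 5/1))²/6) = -7676 + (3/2 - (6 + (0*1 + 5*1))²/6) = -7676 + (3/2 - (6 + (0 + 5))²/6) = -7676 + (3/2 - (6 + 5)²/6) = -7676 + (3/2 - ⅙*11²) = -7676 + (3/2 - ⅙*121) = -7676 + (3/2 - 121/6) = -7676 - 56/3 = -23084/3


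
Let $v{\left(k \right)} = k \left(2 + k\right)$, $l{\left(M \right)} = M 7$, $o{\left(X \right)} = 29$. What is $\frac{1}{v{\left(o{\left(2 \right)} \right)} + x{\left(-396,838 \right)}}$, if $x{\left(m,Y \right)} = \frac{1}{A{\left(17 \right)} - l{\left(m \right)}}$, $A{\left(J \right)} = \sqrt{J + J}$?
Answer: $\frac{6907873822}{6210181058007} + \frac{\sqrt{34}}{6210181058007} \approx 0.0011123$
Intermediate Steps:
$l{\left(M \right)} = 7 M$
$A{\left(J \right)} = \sqrt{2} \sqrt{J}$ ($A{\left(J \right)} = \sqrt{2 J} = \sqrt{2} \sqrt{J}$)
$x{\left(m,Y \right)} = \frac{1}{\sqrt{34} - 7 m}$ ($x{\left(m,Y \right)} = \frac{1}{\sqrt{2} \sqrt{17} - 7 m} = \frac{1}{\sqrt{34} - 7 m}$)
$\frac{1}{v{\left(o{\left(2 \right)} \right)} + x{\left(-396,838 \right)}} = \frac{1}{29 \left(2 + 29\right) - \frac{1}{- \sqrt{34} + 7 \left(-396\right)}} = \frac{1}{29 \cdot 31 - \frac{1}{- \sqrt{34} - 2772}} = \frac{1}{899 - \frac{1}{-2772 - \sqrt{34}}}$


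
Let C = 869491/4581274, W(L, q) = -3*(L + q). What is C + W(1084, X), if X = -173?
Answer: -12519752351/4581274 ≈ -2732.8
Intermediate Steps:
W(L, q) = -3*L - 3*q
C = 869491/4581274 (C = 869491*(1/4581274) = 869491/4581274 ≈ 0.18979)
C + W(1084, X) = 869491/4581274 + (-3*1084 - 3*(-173)) = 869491/4581274 + (-3252 + 519) = 869491/4581274 - 2733 = -12519752351/4581274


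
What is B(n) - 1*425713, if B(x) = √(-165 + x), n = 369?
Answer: -425713 + 2*√51 ≈ -4.2570e+5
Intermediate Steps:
B(n) - 1*425713 = √(-165 + 369) - 1*425713 = √204 - 425713 = 2*√51 - 425713 = -425713 + 2*√51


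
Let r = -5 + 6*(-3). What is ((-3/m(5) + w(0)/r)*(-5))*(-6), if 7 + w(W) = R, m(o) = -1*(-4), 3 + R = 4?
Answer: -675/46 ≈ -14.674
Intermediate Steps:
R = 1 (R = -3 + 4 = 1)
m(o) = 4
w(W) = -6 (w(W) = -7 + 1 = -6)
r = -23 (r = -5 - 18 = -23)
((-3/m(5) + w(0)/r)*(-5))*(-6) = ((-3/4 - 6/(-23))*(-5))*(-6) = ((-3*¼ - 6*(-1/23))*(-5))*(-6) = ((-¾ + 6/23)*(-5))*(-6) = -45/92*(-5)*(-6) = (225/92)*(-6) = -675/46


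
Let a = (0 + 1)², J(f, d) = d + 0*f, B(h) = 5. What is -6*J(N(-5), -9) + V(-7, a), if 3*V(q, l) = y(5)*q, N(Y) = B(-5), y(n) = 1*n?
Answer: 127/3 ≈ 42.333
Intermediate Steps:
y(n) = n
N(Y) = 5
J(f, d) = d (J(f, d) = d + 0 = d)
a = 1 (a = 1² = 1)
V(q, l) = 5*q/3 (V(q, l) = (5*q)/3 = 5*q/3)
-6*J(N(-5), -9) + V(-7, a) = -6*(-9) + (5/3)*(-7) = 54 - 35/3 = 127/3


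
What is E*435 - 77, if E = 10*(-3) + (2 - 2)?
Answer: -13127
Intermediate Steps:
E = -30 (E = -30 + 0 = -30)
E*435 - 77 = -30*435 - 77 = -13050 - 77 = -13127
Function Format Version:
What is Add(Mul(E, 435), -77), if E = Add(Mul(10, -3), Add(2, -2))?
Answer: -13127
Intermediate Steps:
E = -30 (E = Add(-30, 0) = -30)
Add(Mul(E, 435), -77) = Add(Mul(-30, 435), -77) = Add(-13050, -77) = -13127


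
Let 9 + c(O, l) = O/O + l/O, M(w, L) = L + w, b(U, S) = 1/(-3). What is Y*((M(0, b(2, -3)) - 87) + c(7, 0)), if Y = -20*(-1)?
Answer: -5720/3 ≈ -1906.7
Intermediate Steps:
b(U, S) = -1/3
c(O, l) = -8 + l/O (c(O, l) = -9 + (O/O + l/O) = -9 + (1 + l/O) = -8 + l/O)
Y = 20
Y*((M(0, b(2, -3)) - 87) + c(7, 0)) = 20*(((-1/3 + 0) - 87) + (-8 + 0/7)) = 20*((-1/3 - 87) + (-8 + 0*(1/7))) = 20*(-262/3 + (-8 + 0)) = 20*(-262/3 - 8) = 20*(-286/3) = -5720/3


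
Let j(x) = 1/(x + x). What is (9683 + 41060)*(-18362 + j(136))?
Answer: -253434036009/272 ≈ -9.3174e+8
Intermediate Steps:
j(x) = 1/(2*x)
(9683 + 41060)*(-18362 + j(136)) = (9683 + 41060)*(-18362 + (½)/136) = 50743*(-18362 + (½)*(1/136)) = 50743*(-18362 + 1/272) = 50743*(-4994463/272) = -253434036009/272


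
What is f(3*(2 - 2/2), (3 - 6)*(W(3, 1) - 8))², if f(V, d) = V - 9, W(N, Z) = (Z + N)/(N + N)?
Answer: 36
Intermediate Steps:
W(N, Z) = (N + Z)/(2*N) (W(N, Z) = (N + Z)/((2*N)) = (N + Z)*(1/(2*N)) = (N + Z)/(2*N))
f(V, d) = -9 + V
f(3*(2 - 2/2), (3 - 6)*(W(3, 1) - 8))² = (-9 + 3*(2 - 2/2))² = (-9 + 3*(2 - 2*½))² = (-9 + 3*(2 - 1))² = (-9 + 3*1)² = (-9 + 3)² = (-6)² = 36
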